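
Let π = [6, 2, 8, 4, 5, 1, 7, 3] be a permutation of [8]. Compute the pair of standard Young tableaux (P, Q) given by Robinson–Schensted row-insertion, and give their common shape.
P = [1, 3, 5, 7] / [2, 4] / [6, 8];  Q = [1, 3, 5, 7] / [2, 4] / [6, 8];  common shape = (4, 2, 2)

Row-insert the values π_1, π_2, … into P one at a time, bumping the leftmost entry strictly greater than the inserted value down to the next row. The recording tableau Q records, in position (i, j), the step at which that cell was added to P.
  Insert 6 (step 1): P = [6];  Q = [1]
  Insert 2 (step 2): P = [2] / [6];  Q = [1] / [2]
  Insert 8 (step 3): P = [2, 8] / [6];  Q = [1, 3] / [2]
  Insert 4 (step 4): P = [2, 4] / [6, 8];  Q = [1, 3] / [2, 4]
  Insert 5 (step 5): P = [2, 4, 5] / [6, 8];  Q = [1, 3, 5] / [2, 4]
  Insert 1 (step 6): P = [1, 4, 5] / [2, 8] / [6];  Q = [1, 3, 5] / [2, 4] / [6]
  Insert 7 (step 7): P = [1, 4, 5, 7] / [2, 8] / [6];  Q = [1, 3, 5, 7] / [2, 4] / [6]
  Insert 3 (step 8): P = [1, 3, 5, 7] / [2, 4] / [6, 8];  Q = [1, 3, 5, 7] / [2, 4] / [6, 8]
Final shape: (4, 2, 2).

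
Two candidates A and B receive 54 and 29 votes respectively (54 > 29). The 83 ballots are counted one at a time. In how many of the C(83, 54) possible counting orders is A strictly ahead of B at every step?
Strict-lead orderings = 5822503531254673098000

Total orderings of the 83 votes with 54 for A: C(83, 54) = 19330711723765514685360. By the Bertrand ballot formula (Cycle Lemma / reflection principle), the number of orderings in which A is strictly ahead of B throughout is (p − q)/(p + q) · C(p + q, p) = (54 − 29)/(54 + 29) · 19330711723765514685360 = 5822503531254673098000.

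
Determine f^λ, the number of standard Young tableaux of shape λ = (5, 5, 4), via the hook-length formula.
# SYT of shape (5, 5, 4) = 6006

Hook-length formula: f^λ = n! / Π hook(c), product over all cells c of the Young diagram. For λ = (5, 5, 4), n = 14 boxes. Hook lengths by row (left-to-right, top-to-bottom): [7, 6, 5, 4, 2]; [6, 5, 4, 3, 1]; [4, 3, 2, 1]. Product of hooks = 14515200. So f^λ = 14! / 14515200 = 87178291200 / 14515200 = 6006.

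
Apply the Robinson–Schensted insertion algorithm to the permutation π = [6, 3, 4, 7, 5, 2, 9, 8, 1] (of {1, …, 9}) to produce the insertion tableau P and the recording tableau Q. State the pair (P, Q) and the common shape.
P = [1, 4, 5, 8] / [2, 7, 9] / [3] / [6];  Q = [1, 3, 4, 7] / [2, 5, 8] / [6] / [9];  common shape = (4, 3, 1, 1)

Row-insert the values π_1, π_2, … into P one at a time, bumping the leftmost entry strictly greater than the inserted value down to the next row. The recording tableau Q records, in position (i, j), the step at which that cell was added to P.
  Insert 6 (step 1): P = [6];  Q = [1]
  Insert 3 (step 2): P = [3] / [6];  Q = [1] / [2]
  Insert 4 (step 3): P = [3, 4] / [6];  Q = [1, 3] / [2]
  Insert 7 (step 4): P = [3, 4, 7] / [6];  Q = [1, 3, 4] / [2]
  Insert 5 (step 5): P = [3, 4, 5] / [6, 7];  Q = [1, 3, 4] / [2, 5]
  Insert 2 (step 6): P = [2, 4, 5] / [3, 7] / [6];  Q = [1, 3, 4] / [2, 5] / [6]
  Insert 9 (step 7): P = [2, 4, 5, 9] / [3, 7] / [6];  Q = [1, 3, 4, 7] / [2, 5] / [6]
  Insert 8 (step 8): P = [2, 4, 5, 8] / [3, 7, 9] / [6];  Q = [1, 3, 4, 7] / [2, 5, 8] / [6]
  Insert 1 (step 9): P = [1, 4, 5, 8] / [2, 7, 9] / [3] / [6];  Q = [1, 3, 4, 7] / [2, 5, 8] / [6] / [9]
Final shape: (4, 3, 1, 1).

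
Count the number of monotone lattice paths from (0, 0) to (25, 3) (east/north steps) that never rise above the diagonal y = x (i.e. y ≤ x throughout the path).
Number of paths = 2898

By the reflection principle (André's argument), the number of monotone paths to (25, 3) with n ≤ m that never go above y = x is C(28, 25) − C(28, 26) = 3276 − 378 = 2898.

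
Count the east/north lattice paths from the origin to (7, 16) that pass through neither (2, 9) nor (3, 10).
Number of paths = 164637

Inclusion–exclusion. Total paths: C(23, 7) = 245157. Through P₁: C(11, 2)·C(12, 5) = 43560. Through P₂: C(13, 3)·C(10, 4) = 60060. Since P₁ is strictly southwest of P₂, a monotone path through both must visit P₁ then P₂; paths through both = C(11, 2)·C(2, 1)·C(10, 4) = 23100. Avoid both = 245157 − 43560 − 60060 + 23100 = 164637.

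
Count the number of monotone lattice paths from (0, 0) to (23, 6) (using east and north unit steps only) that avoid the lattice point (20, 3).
Number of paths = 439600

Total paths from (0, 0) to (23, 6): C(29, 23) = 475020. Paths through (20, 3): (paths (0, 0) → (20, 3)) × (paths (20, 3) → (23, 6)) = C(23, 20) · C(6, 3) = 1771 · 20 = 35420. Avoidance count = 475020 − 35420 = 439600.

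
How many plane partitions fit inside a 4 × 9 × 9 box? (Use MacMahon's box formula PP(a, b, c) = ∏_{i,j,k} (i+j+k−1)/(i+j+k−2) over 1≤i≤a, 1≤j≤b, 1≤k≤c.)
PP(4, 9, 9) = 1832516612010448

Evaluate the triple product over i = 1..4, j = 1..9, k = 1..9. The factors are (2/1) · (3/2) · (4/3) · (5/4) · (6/5) · (7/6) · (8/7) · (9/8) · … (324 factors total). The numerators and denominators telescope so the product is an integer; carrying out the multiplication exactly gives PP(4, 9, 9) = 1832516612010448.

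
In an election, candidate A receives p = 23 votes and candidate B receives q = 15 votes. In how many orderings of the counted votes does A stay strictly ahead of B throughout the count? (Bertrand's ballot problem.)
Strict-lead orderings = 3257112960

Total orderings of the 38 votes with 23 for A: C(38, 23) = 15471286560. By the Bertrand ballot formula (Cycle Lemma / reflection principle), the number of orderings in which A is strictly ahead of B throughout is (p − q)/(p + q) · C(p + q, p) = (23 − 15)/(23 + 15) · 15471286560 = 3257112960.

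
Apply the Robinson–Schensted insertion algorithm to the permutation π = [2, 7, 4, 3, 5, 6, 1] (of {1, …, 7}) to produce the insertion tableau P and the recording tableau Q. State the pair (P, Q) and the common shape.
P = [1, 3, 5, 6] / [2] / [4] / [7];  Q = [1, 2, 5, 6] / [3] / [4] / [7];  common shape = (4, 1, 1, 1)

Row-insert the values π_1, π_2, … into P one at a time, bumping the leftmost entry strictly greater than the inserted value down to the next row. The recording tableau Q records, in position (i, j), the step at which that cell was added to P.
  Insert 2 (step 1): P = [2];  Q = [1]
  Insert 7 (step 2): P = [2, 7];  Q = [1, 2]
  Insert 4 (step 3): P = [2, 4] / [7];  Q = [1, 2] / [3]
  Insert 3 (step 4): P = [2, 3] / [4] / [7];  Q = [1, 2] / [3] / [4]
  Insert 5 (step 5): P = [2, 3, 5] / [4] / [7];  Q = [1, 2, 5] / [3] / [4]
  Insert 6 (step 6): P = [2, 3, 5, 6] / [4] / [7];  Q = [1, 2, 5, 6] / [3] / [4]
  Insert 1 (step 7): P = [1, 3, 5, 6] / [2] / [4] / [7];  Q = [1, 2, 5, 6] / [3] / [4] / [7]
Final shape: (4, 1, 1, 1).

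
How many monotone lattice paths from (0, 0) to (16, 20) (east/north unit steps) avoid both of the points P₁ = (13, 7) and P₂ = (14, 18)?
Number of paths = 4441428750

Inclusion–exclusion. Total paths: C(36, 16) = 7307872110. Through P₁: C(20, 13)·C(16, 3) = 43411200. Through P₂: C(32, 14)·C(4, 2) = 2828613600. Since P₁ is strictly southwest of P₂, a monotone path through both must visit P₁ then P₂; paths through both = C(20, 13)·C(12, 1)·C(4, 2) = 5581440. Avoid both = 7307872110 − 43411200 − 2828613600 + 5581440 = 4441428750.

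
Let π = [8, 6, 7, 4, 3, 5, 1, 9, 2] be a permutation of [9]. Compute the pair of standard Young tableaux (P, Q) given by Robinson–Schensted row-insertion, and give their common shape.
P = [1, 2, 9] / [3, 5] / [4, 7] / [6] / [8];  Q = [1, 3, 8] / [2, 6] / [4, 9] / [5] / [7];  common shape = (3, 2, 2, 1, 1)

Row-insert the values π_1, π_2, … into P one at a time, bumping the leftmost entry strictly greater than the inserted value down to the next row. The recording tableau Q records, in position (i, j), the step at which that cell was added to P.
  Insert 8 (step 1): P = [8];  Q = [1]
  Insert 6 (step 2): P = [6] / [8];  Q = [1] / [2]
  Insert 7 (step 3): P = [6, 7] / [8];  Q = [1, 3] / [2]
  Insert 4 (step 4): P = [4, 7] / [6] / [8];  Q = [1, 3] / [2] / [4]
  Insert 3 (step 5): P = [3, 7] / [4] / [6] / [8];  Q = [1, 3] / [2] / [4] / [5]
  Insert 5 (step 6): P = [3, 5] / [4, 7] / [6] / [8];  Q = [1, 3] / [2, 6] / [4] / [5]
  Insert 1 (step 7): P = [1, 5] / [3, 7] / [4] / [6] / [8];  Q = [1, 3] / [2, 6] / [4] / [5] / [7]
  Insert 9 (step 8): P = [1, 5, 9] / [3, 7] / [4] / [6] / [8];  Q = [1, 3, 8] / [2, 6] / [4] / [5] / [7]
  Insert 2 (step 9): P = [1, 2, 9] / [3, 5] / [4, 7] / [6] / [8];  Q = [1, 3, 8] / [2, 6] / [4, 9] / [5] / [7]
Final shape: (3, 2, 2, 1, 1).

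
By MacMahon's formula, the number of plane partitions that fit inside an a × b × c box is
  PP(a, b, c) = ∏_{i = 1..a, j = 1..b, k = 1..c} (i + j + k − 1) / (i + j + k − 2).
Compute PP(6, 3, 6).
PP(6, 3, 6) = 24293412

Evaluate the triple product over i = 1..6, j = 1..3, k = 1..6. The factors are (2/1) · (3/2) · (4/3) · (5/4) · (6/5) · (7/6) · (3/2) · (4/3) · … (108 factors total). The numerators and denominators telescope so the product is an integer; carrying out the multiplication exactly gives PP(6, 3, 6) = 24293412.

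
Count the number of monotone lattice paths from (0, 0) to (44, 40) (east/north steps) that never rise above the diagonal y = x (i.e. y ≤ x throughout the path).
Number of paths = 169784111889645082065180

By the reflection principle (André's argument), the number of monotone paths to (44, 40) with n ≤ m that never go above y = x is C(84, 44) − C(84, 45) = 1528057007006805738586620 − 1358272895117160656521440 = 169784111889645082065180.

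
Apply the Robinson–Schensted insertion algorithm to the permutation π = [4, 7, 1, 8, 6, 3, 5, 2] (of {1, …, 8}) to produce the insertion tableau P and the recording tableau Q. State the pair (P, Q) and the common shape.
P = [1, 2, 5] / [3, 6, 8] / [4] / [7];  Q = [1, 2, 4] / [3, 5, 7] / [6] / [8];  common shape = (3, 3, 1, 1)

Row-insert the values π_1, π_2, … into P one at a time, bumping the leftmost entry strictly greater than the inserted value down to the next row. The recording tableau Q records, in position (i, j), the step at which that cell was added to P.
  Insert 4 (step 1): P = [4];  Q = [1]
  Insert 7 (step 2): P = [4, 7];  Q = [1, 2]
  Insert 1 (step 3): P = [1, 7] / [4];  Q = [1, 2] / [3]
  Insert 8 (step 4): P = [1, 7, 8] / [4];  Q = [1, 2, 4] / [3]
  Insert 6 (step 5): P = [1, 6, 8] / [4, 7];  Q = [1, 2, 4] / [3, 5]
  Insert 3 (step 6): P = [1, 3, 8] / [4, 6] / [7];  Q = [1, 2, 4] / [3, 5] / [6]
  Insert 5 (step 7): P = [1, 3, 5] / [4, 6, 8] / [7];  Q = [1, 2, 4] / [3, 5, 7] / [6]
  Insert 2 (step 8): P = [1, 2, 5] / [3, 6, 8] / [4] / [7];  Q = [1, 2, 4] / [3, 5, 7] / [6] / [8]
Final shape: (3, 3, 1, 1).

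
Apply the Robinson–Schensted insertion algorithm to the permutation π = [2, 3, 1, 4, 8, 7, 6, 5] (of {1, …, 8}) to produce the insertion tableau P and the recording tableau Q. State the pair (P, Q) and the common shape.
P = [1, 3, 4, 5] / [2, 6] / [7] / [8];  Q = [1, 2, 4, 5] / [3, 6] / [7] / [8];  common shape = (4, 2, 1, 1)

Row-insert the values π_1, π_2, … into P one at a time, bumping the leftmost entry strictly greater than the inserted value down to the next row. The recording tableau Q records, in position (i, j), the step at which that cell was added to P.
  Insert 2 (step 1): P = [2];  Q = [1]
  Insert 3 (step 2): P = [2, 3];  Q = [1, 2]
  Insert 1 (step 3): P = [1, 3] / [2];  Q = [1, 2] / [3]
  Insert 4 (step 4): P = [1, 3, 4] / [2];  Q = [1, 2, 4] / [3]
  Insert 8 (step 5): P = [1, 3, 4, 8] / [2];  Q = [1, 2, 4, 5] / [3]
  Insert 7 (step 6): P = [1, 3, 4, 7] / [2, 8];  Q = [1, 2, 4, 5] / [3, 6]
  Insert 6 (step 7): P = [1, 3, 4, 6] / [2, 7] / [8];  Q = [1, 2, 4, 5] / [3, 6] / [7]
  Insert 5 (step 8): P = [1, 3, 4, 5] / [2, 6] / [7] / [8];  Q = [1, 2, 4, 5] / [3, 6] / [7] / [8]
Final shape: (4, 2, 1, 1).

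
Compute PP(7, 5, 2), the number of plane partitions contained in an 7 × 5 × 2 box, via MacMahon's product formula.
PP(7, 5, 2) = 169884

Evaluate the triple product over i = 1..7, j = 1..5, k = 1..2. The factors are (2/1) · (3/2) · (3/2) · (4/3) · (4/3) · (5/4) · (5/4) · (6/5) · … (70 factors total). The numerators and denominators telescope so the product is an integer; carrying out the multiplication exactly gives PP(7, 5, 2) = 169884.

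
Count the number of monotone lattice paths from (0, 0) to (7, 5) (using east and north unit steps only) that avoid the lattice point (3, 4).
Number of paths = 617

Total paths from (0, 0) to (7, 5): C(12, 7) = 792. Paths through (3, 4): (paths (0, 0) → (3, 4)) × (paths (3, 4) → (7, 5)) = C(7, 3) · C(5, 4) = 35 · 5 = 175. Avoidance count = 792 − 175 = 617.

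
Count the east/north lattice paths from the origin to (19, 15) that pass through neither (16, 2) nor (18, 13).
Number of paths = 1237158417

Inclusion–exclusion. Total paths: C(34, 19) = 1855967520. Through P₁: C(18, 16)·C(16, 3) = 85680. Through P₂: C(31, 18)·C(3, 1) = 618759225. Since P₁ is strictly southwest of P₂, a monotone path through both must visit P₁ then P₂; paths through both = C(18, 16)·C(13, 2)·C(3, 1) = 35802. Avoid both = 1855967520 − 85680 − 618759225 + 35802 = 1237158417.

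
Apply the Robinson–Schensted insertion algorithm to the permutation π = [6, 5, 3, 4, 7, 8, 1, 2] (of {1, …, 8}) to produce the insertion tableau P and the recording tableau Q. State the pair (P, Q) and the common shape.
P = [1, 2, 7, 8] / [3, 4] / [5] / [6];  Q = [1, 4, 5, 6] / [2, 8] / [3] / [7];  common shape = (4, 2, 1, 1)

Row-insert the values π_1, π_2, … into P one at a time, bumping the leftmost entry strictly greater than the inserted value down to the next row. The recording tableau Q records, in position (i, j), the step at which that cell was added to P.
  Insert 6 (step 1): P = [6];  Q = [1]
  Insert 5 (step 2): P = [5] / [6];  Q = [1] / [2]
  Insert 3 (step 3): P = [3] / [5] / [6];  Q = [1] / [2] / [3]
  Insert 4 (step 4): P = [3, 4] / [5] / [6];  Q = [1, 4] / [2] / [3]
  Insert 7 (step 5): P = [3, 4, 7] / [5] / [6];  Q = [1, 4, 5] / [2] / [3]
  Insert 8 (step 6): P = [3, 4, 7, 8] / [5] / [6];  Q = [1, 4, 5, 6] / [2] / [3]
  Insert 1 (step 7): P = [1, 4, 7, 8] / [3] / [5] / [6];  Q = [1, 4, 5, 6] / [2] / [3] / [7]
  Insert 2 (step 8): P = [1, 2, 7, 8] / [3, 4] / [5] / [6];  Q = [1, 4, 5, 6] / [2, 8] / [3] / [7]
Final shape: (4, 2, 1, 1).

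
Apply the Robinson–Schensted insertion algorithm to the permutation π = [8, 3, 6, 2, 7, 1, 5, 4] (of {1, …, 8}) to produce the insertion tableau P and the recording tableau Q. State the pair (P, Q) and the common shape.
P = [1, 4, 7] / [2, 5] / [3, 6] / [8];  Q = [1, 3, 5] / [2, 7] / [4, 8] / [6];  common shape = (3, 2, 2, 1)

Row-insert the values π_1, π_2, … into P one at a time, bumping the leftmost entry strictly greater than the inserted value down to the next row. The recording tableau Q records, in position (i, j), the step at which that cell was added to P.
  Insert 8 (step 1): P = [8];  Q = [1]
  Insert 3 (step 2): P = [3] / [8];  Q = [1] / [2]
  Insert 6 (step 3): P = [3, 6] / [8];  Q = [1, 3] / [2]
  Insert 2 (step 4): P = [2, 6] / [3] / [8];  Q = [1, 3] / [2] / [4]
  Insert 7 (step 5): P = [2, 6, 7] / [3] / [8];  Q = [1, 3, 5] / [2] / [4]
  Insert 1 (step 6): P = [1, 6, 7] / [2] / [3] / [8];  Q = [1, 3, 5] / [2] / [4] / [6]
  Insert 5 (step 7): P = [1, 5, 7] / [2, 6] / [3] / [8];  Q = [1, 3, 5] / [2, 7] / [4] / [6]
  Insert 4 (step 8): P = [1, 4, 7] / [2, 5] / [3, 6] / [8];  Q = [1, 3, 5] / [2, 7] / [4, 8] / [6]
Final shape: (3, 2, 2, 1).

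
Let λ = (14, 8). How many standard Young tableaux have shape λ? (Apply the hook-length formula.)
# SYT of shape (14, 8) = 149226

Hook-length formula: f^λ = n! / Π hook(c), product over all cells c of the Young diagram. For λ = (14, 8), n = 22 boxes. Hook lengths by row (left-to-right, top-to-bottom): [15, 14, 13, 12, 11, 10, 9, 8, 6, 5, 4, 3, 2, 1]; [8, 7, 6, 5, 4, 3, 2, 1]. Product of hooks = 7532204359680000. So f^λ = 22! / 7532204359680000 = 1124000727777607680000 / 7532204359680000 = 149226.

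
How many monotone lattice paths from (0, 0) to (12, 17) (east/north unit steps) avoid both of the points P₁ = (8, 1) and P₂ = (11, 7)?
Number of paths = 51510582

Inclusion–exclusion. Total paths: C(29, 12) = 51895935. Through P₁: C(9, 8)·C(20, 4) = 43605. Through P₂: C(18, 11)·C(11, 1) = 350064. Since P₁ is strictly southwest of P₂, a monotone path through both must visit P₁ then P₂; paths through both = C(9, 8)·C(9, 3)·C(11, 1) = 8316. Avoid both = 51895935 − 43605 − 350064 + 8316 = 51510582.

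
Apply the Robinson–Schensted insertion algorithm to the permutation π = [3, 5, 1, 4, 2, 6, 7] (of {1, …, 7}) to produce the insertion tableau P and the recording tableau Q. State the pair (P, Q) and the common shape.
P = [1, 2, 6, 7] / [3, 4] / [5];  Q = [1, 2, 6, 7] / [3, 4] / [5];  common shape = (4, 2, 1)

Row-insert the values π_1, π_2, … into P one at a time, bumping the leftmost entry strictly greater than the inserted value down to the next row. The recording tableau Q records, in position (i, j), the step at which that cell was added to P.
  Insert 3 (step 1): P = [3];  Q = [1]
  Insert 5 (step 2): P = [3, 5];  Q = [1, 2]
  Insert 1 (step 3): P = [1, 5] / [3];  Q = [1, 2] / [3]
  Insert 4 (step 4): P = [1, 4] / [3, 5];  Q = [1, 2] / [3, 4]
  Insert 2 (step 5): P = [1, 2] / [3, 4] / [5];  Q = [1, 2] / [3, 4] / [5]
  Insert 6 (step 6): P = [1, 2, 6] / [3, 4] / [5];  Q = [1, 2, 6] / [3, 4] / [5]
  Insert 7 (step 7): P = [1, 2, 6, 7] / [3, 4] / [5];  Q = [1, 2, 6, 7] / [3, 4] / [5]
Final shape: (4, 2, 1).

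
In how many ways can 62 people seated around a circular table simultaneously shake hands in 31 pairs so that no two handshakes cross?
C_31 = 14544636039226909

These noncrossing handshakes are counted by the Catalan number C_n = (1/(n + 1)) · C(2n, n). For n = 31: C_31 = (1/32) · C(62, 31) = 465428353255261088/32 = 14544636039226909.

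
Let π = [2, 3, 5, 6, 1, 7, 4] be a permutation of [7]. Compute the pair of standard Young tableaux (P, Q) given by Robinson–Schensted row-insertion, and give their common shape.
P = [1, 3, 4, 6, 7] / [2, 5];  Q = [1, 2, 3, 4, 6] / [5, 7];  common shape = (5, 2)

Row-insert the values π_1, π_2, … into P one at a time, bumping the leftmost entry strictly greater than the inserted value down to the next row. The recording tableau Q records, in position (i, j), the step at which that cell was added to P.
  Insert 2 (step 1): P = [2];  Q = [1]
  Insert 3 (step 2): P = [2, 3];  Q = [1, 2]
  Insert 5 (step 3): P = [2, 3, 5];  Q = [1, 2, 3]
  Insert 6 (step 4): P = [2, 3, 5, 6];  Q = [1, 2, 3, 4]
  Insert 1 (step 5): P = [1, 3, 5, 6] / [2];  Q = [1, 2, 3, 4] / [5]
  Insert 7 (step 6): P = [1, 3, 5, 6, 7] / [2];  Q = [1, 2, 3, 4, 6] / [5]
  Insert 4 (step 7): P = [1, 3, 4, 6, 7] / [2, 5];  Q = [1, 2, 3, 4, 6] / [5, 7]
Final shape: (5, 2).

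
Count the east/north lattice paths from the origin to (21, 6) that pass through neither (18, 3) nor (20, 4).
Number of paths = 249502

Inclusion–exclusion. Total paths: C(27, 21) = 296010. Through P₁: C(21, 18)·C(6, 3) = 26600. Through P₂: C(24, 20)·C(3, 1) = 31878. Since P₁ is strictly southwest of P₂, a monotone path through both must visit P₁ then P₂; paths through both = C(21, 18)·C(3, 2)·C(3, 1) = 11970. Avoid both = 296010 − 26600 − 31878 + 11970 = 249502.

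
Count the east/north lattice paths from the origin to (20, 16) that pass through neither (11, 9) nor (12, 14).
Number of paths = 4997162410

Inclusion–exclusion. Total paths: C(36, 20) = 7307872110. Through P₁: C(20, 11)·C(16, 9) = 1921462400. Through P₂: C(26, 12)·C(10, 8) = 434596500. Since P₁ is strictly southwest of P₂, a monotone path through both must visit P₁ then P₂; paths through both = C(20, 11)·C(6, 1)·C(10, 8) = 45349200. Avoid both = 7307872110 − 1921462400 − 434596500 + 45349200 = 4997162410.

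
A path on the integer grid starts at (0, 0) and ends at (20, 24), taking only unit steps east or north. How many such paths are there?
Number of paths = 1761039350070

A monotone lattice path from (0, 0) to (20, 24) consists of 20 east steps and 24 north steps in some order, so it is determined by which 20 of the 44 steps are east. The count is C(44, 20) = 1761039350070.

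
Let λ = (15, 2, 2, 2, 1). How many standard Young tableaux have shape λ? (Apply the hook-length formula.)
# SYT of shape (15, 2, 2, 2, 1) = 1552320

Hook-length formula: f^λ = n! / Π hook(c), product over all cells c of the Young diagram. For λ = (15, 2, 2, 2, 1), n = 22 boxes. Hook lengths by row (left-to-right, top-to-bottom): [19, 17, 13, 12, 11, 10, 9, 8, 7, 6, 5, 4, 3, 2, 1]; [5, 3]; [4, 2]; [3, 1]; [1]. Product of hooks = 724077978624000. So f^λ = 22! / 724077978624000 = 1124000727777607680000 / 724077978624000 = 1552320.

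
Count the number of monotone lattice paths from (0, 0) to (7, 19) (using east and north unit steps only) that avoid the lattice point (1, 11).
Number of paths = 621764

Total paths from (0, 0) to (7, 19): C(26, 7) = 657800. Paths through (1, 11): (paths (0, 0) → (1, 11)) × (paths (1, 11) → (7, 19)) = C(12, 1) · C(14, 6) = 12 · 3003 = 36036. Avoidance count = 657800 − 36036 = 621764.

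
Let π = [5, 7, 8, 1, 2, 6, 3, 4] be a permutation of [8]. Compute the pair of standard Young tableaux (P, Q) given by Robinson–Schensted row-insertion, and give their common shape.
P = [1, 2, 3, 4] / [5, 6, 8] / [7];  Q = [1, 2, 3, 8] / [4, 5, 6] / [7];  common shape = (4, 3, 1)

Row-insert the values π_1, π_2, … into P one at a time, bumping the leftmost entry strictly greater than the inserted value down to the next row. The recording tableau Q records, in position (i, j), the step at which that cell was added to P.
  Insert 5 (step 1): P = [5];  Q = [1]
  Insert 7 (step 2): P = [5, 7];  Q = [1, 2]
  Insert 8 (step 3): P = [5, 7, 8];  Q = [1, 2, 3]
  Insert 1 (step 4): P = [1, 7, 8] / [5];  Q = [1, 2, 3] / [4]
  Insert 2 (step 5): P = [1, 2, 8] / [5, 7];  Q = [1, 2, 3] / [4, 5]
  Insert 6 (step 6): P = [1, 2, 6] / [5, 7, 8];  Q = [1, 2, 3] / [4, 5, 6]
  Insert 3 (step 7): P = [1, 2, 3] / [5, 6, 8] / [7];  Q = [1, 2, 3] / [4, 5, 6] / [7]
  Insert 4 (step 8): P = [1, 2, 3, 4] / [5, 6, 8] / [7];  Q = [1, 2, 3, 8] / [4, 5, 6] / [7]
Final shape: (4, 3, 1).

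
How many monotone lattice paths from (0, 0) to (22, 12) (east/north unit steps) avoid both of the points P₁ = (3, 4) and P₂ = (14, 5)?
Number of paths = 398527935

Inclusion–exclusion. Total paths: C(34, 22) = 548354040. Through P₁: C(7, 3)·C(27, 19) = 77702625. Through P₂: C(19, 14)·C(15, 8) = 74826180. Since P₁ is strictly southwest of P₂, a monotone path through both must visit P₁ then P₂; paths through both = C(7, 3)·C(12, 11)·C(15, 8) = 2702700. Avoid both = 548354040 − 77702625 − 74826180 + 2702700 = 398527935.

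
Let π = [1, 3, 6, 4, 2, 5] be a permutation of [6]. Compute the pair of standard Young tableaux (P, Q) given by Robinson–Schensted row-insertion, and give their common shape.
P = [1, 2, 4, 5] / [3] / [6];  Q = [1, 2, 3, 6] / [4] / [5];  common shape = (4, 1, 1)

Row-insert the values π_1, π_2, … into P one at a time, bumping the leftmost entry strictly greater than the inserted value down to the next row. The recording tableau Q records, in position (i, j), the step at which that cell was added to P.
  Insert 1 (step 1): P = [1];  Q = [1]
  Insert 3 (step 2): P = [1, 3];  Q = [1, 2]
  Insert 6 (step 3): P = [1, 3, 6];  Q = [1, 2, 3]
  Insert 4 (step 4): P = [1, 3, 4] / [6];  Q = [1, 2, 3] / [4]
  Insert 2 (step 5): P = [1, 2, 4] / [3] / [6];  Q = [1, 2, 3] / [4] / [5]
  Insert 5 (step 6): P = [1, 2, 4, 5] / [3] / [6];  Q = [1, 2, 3, 6] / [4] / [5]
Final shape: (4, 1, 1).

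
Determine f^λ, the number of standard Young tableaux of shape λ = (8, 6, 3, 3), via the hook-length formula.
# SYT of shape (8, 6, 3, 3) = 35271600

Hook-length formula: f^λ = n! / Π hook(c), product over all cells c of the Young diagram. For λ = (8, 6, 3, 3), n = 20 boxes. Hook lengths by row (left-to-right, top-to-bottom): [11, 10, 9, 6, 5, 4, 2, 1]; [8, 7, 6, 3, 2, 1]; [4, 3, 2]; [3, 2, 1]. Product of hooks = 68976230400. So f^λ = 20! / 68976230400 = 2432902008176640000 / 68976230400 = 35271600.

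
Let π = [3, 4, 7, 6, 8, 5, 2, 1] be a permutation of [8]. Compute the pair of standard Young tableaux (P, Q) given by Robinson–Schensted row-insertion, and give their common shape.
P = [1, 4, 5, 8] / [2] / [3] / [6] / [7];  Q = [1, 2, 3, 5] / [4] / [6] / [7] / [8];  common shape = (4, 1, 1, 1, 1)

Row-insert the values π_1, π_2, … into P one at a time, bumping the leftmost entry strictly greater than the inserted value down to the next row. The recording tableau Q records, in position (i, j), the step at which that cell was added to P.
  Insert 3 (step 1): P = [3];  Q = [1]
  Insert 4 (step 2): P = [3, 4];  Q = [1, 2]
  Insert 7 (step 3): P = [3, 4, 7];  Q = [1, 2, 3]
  Insert 6 (step 4): P = [3, 4, 6] / [7];  Q = [1, 2, 3] / [4]
  Insert 8 (step 5): P = [3, 4, 6, 8] / [7];  Q = [1, 2, 3, 5] / [4]
  Insert 5 (step 6): P = [3, 4, 5, 8] / [6] / [7];  Q = [1, 2, 3, 5] / [4] / [6]
  Insert 2 (step 7): P = [2, 4, 5, 8] / [3] / [6] / [7];  Q = [1, 2, 3, 5] / [4] / [6] / [7]
  Insert 1 (step 8): P = [1, 4, 5, 8] / [2] / [3] / [6] / [7];  Q = [1, 2, 3, 5] / [4] / [6] / [7] / [8]
Final shape: (4, 1, 1, 1, 1).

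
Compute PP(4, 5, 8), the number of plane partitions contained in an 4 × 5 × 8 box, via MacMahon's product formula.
PP(4, 5, 8) = 4789851066

Evaluate the triple product over i = 1..4, j = 1..5, k = 1..8. The factors are (2/1) · (3/2) · (4/3) · (5/4) · (6/5) · (7/6) · (8/7) · (9/8) · … (160 factors total). The numerators and denominators telescope so the product is an integer; carrying out the multiplication exactly gives PP(4, 5, 8) = 4789851066.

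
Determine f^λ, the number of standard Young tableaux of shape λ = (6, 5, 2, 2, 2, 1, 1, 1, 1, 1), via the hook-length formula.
# SYT of shape (6, 5, 2, 2, 2, 1, 1, 1, 1, 1) = 700367360

Hook-length formula: f^λ = n! / Π hook(c), product over all cells c of the Young diagram. For λ = (6, 5, 2, 2, 2, 1, 1, 1, 1, 1), n = 22 boxes. Hook lengths by row (left-to-right, top-to-bottom): [15, 9, 5, 4, 3, 1]; [13, 7, 3, 2, 1]; [9, 3]; [8, 2]; [7, 1]; [5]; [4]; [3]; [2]; [1]. Product of hooks = 1604873088000. So f^λ = 22! / 1604873088000 = 1124000727777607680000 / 1604873088000 = 700367360.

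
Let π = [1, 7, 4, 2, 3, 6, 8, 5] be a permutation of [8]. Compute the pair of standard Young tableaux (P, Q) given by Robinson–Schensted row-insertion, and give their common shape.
P = [1, 2, 3, 5, 8] / [4, 6] / [7];  Q = [1, 2, 5, 6, 7] / [3, 8] / [4];  common shape = (5, 2, 1)

Row-insert the values π_1, π_2, … into P one at a time, bumping the leftmost entry strictly greater than the inserted value down to the next row. The recording tableau Q records, in position (i, j), the step at which that cell was added to P.
  Insert 1 (step 1): P = [1];  Q = [1]
  Insert 7 (step 2): P = [1, 7];  Q = [1, 2]
  Insert 4 (step 3): P = [1, 4] / [7];  Q = [1, 2] / [3]
  Insert 2 (step 4): P = [1, 2] / [4] / [7];  Q = [1, 2] / [3] / [4]
  Insert 3 (step 5): P = [1, 2, 3] / [4] / [7];  Q = [1, 2, 5] / [3] / [4]
  Insert 6 (step 6): P = [1, 2, 3, 6] / [4] / [7];  Q = [1, 2, 5, 6] / [3] / [4]
  Insert 8 (step 7): P = [1, 2, 3, 6, 8] / [4] / [7];  Q = [1, 2, 5, 6, 7] / [3] / [4]
  Insert 5 (step 8): P = [1, 2, 3, 5, 8] / [4, 6] / [7];  Q = [1, 2, 5, 6, 7] / [3, 8] / [4]
Final shape: (5, 2, 1).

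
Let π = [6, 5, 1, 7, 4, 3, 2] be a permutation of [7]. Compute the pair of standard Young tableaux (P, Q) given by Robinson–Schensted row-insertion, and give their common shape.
P = [1, 2] / [3, 7] / [4] / [5] / [6];  Q = [1, 4] / [2, 5] / [3] / [6] / [7];  common shape = (2, 2, 1, 1, 1)

Row-insert the values π_1, π_2, … into P one at a time, bumping the leftmost entry strictly greater than the inserted value down to the next row. The recording tableau Q records, in position (i, j), the step at which that cell was added to P.
  Insert 6 (step 1): P = [6];  Q = [1]
  Insert 5 (step 2): P = [5] / [6];  Q = [1] / [2]
  Insert 1 (step 3): P = [1] / [5] / [6];  Q = [1] / [2] / [3]
  Insert 7 (step 4): P = [1, 7] / [5] / [6];  Q = [1, 4] / [2] / [3]
  Insert 4 (step 5): P = [1, 4] / [5, 7] / [6];  Q = [1, 4] / [2, 5] / [3]
  Insert 3 (step 6): P = [1, 3] / [4, 7] / [5] / [6];  Q = [1, 4] / [2, 5] / [3] / [6]
  Insert 2 (step 7): P = [1, 2] / [3, 7] / [4] / [5] / [6];  Q = [1, 4] / [2, 5] / [3] / [6] / [7]
Final shape: (2, 2, 1, 1, 1).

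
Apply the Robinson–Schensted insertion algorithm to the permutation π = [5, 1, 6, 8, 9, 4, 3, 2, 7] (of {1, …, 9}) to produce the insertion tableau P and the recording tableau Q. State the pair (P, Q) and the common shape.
P = [1, 2, 7, 9] / [3, 6, 8] / [4] / [5];  Q = [1, 3, 4, 5] / [2, 6, 9] / [7] / [8];  common shape = (4, 3, 1, 1)

Row-insert the values π_1, π_2, … into P one at a time, bumping the leftmost entry strictly greater than the inserted value down to the next row. The recording tableau Q records, in position (i, j), the step at which that cell was added to P.
  Insert 5 (step 1): P = [5];  Q = [1]
  Insert 1 (step 2): P = [1] / [5];  Q = [1] / [2]
  Insert 6 (step 3): P = [1, 6] / [5];  Q = [1, 3] / [2]
  Insert 8 (step 4): P = [1, 6, 8] / [5];  Q = [1, 3, 4] / [2]
  Insert 9 (step 5): P = [1, 6, 8, 9] / [5];  Q = [1, 3, 4, 5] / [2]
  Insert 4 (step 6): P = [1, 4, 8, 9] / [5, 6];  Q = [1, 3, 4, 5] / [2, 6]
  Insert 3 (step 7): P = [1, 3, 8, 9] / [4, 6] / [5];  Q = [1, 3, 4, 5] / [2, 6] / [7]
  Insert 2 (step 8): P = [1, 2, 8, 9] / [3, 6] / [4] / [5];  Q = [1, 3, 4, 5] / [2, 6] / [7] / [8]
  Insert 7 (step 9): P = [1, 2, 7, 9] / [3, 6, 8] / [4] / [5];  Q = [1, 3, 4, 5] / [2, 6, 9] / [7] / [8]
Final shape: (4, 3, 1, 1).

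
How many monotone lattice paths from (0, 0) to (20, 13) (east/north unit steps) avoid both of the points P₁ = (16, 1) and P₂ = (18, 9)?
Number of paths = 502844600

Inclusion–exclusion. Total paths: C(33, 20) = 573166440. Through P₁: C(17, 16)·C(16, 4) = 30940. Through P₂: C(27, 18)·C(6, 2) = 70302375. Since P₁ is strictly southwest of P₂, a monotone path through both must visit P₁ then P₂; paths through both = C(17, 16)·C(10, 2)·C(6, 2) = 11475. Avoid both = 573166440 − 30940 − 70302375 + 11475 = 502844600.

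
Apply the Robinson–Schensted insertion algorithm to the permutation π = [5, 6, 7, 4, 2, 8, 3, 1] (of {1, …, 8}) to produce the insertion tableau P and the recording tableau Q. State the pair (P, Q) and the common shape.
P = [1, 3, 7, 8] / [2, 6] / [4] / [5];  Q = [1, 2, 3, 6] / [4, 7] / [5] / [8];  common shape = (4, 2, 1, 1)

Row-insert the values π_1, π_2, … into P one at a time, bumping the leftmost entry strictly greater than the inserted value down to the next row. The recording tableau Q records, in position (i, j), the step at which that cell was added to P.
  Insert 5 (step 1): P = [5];  Q = [1]
  Insert 6 (step 2): P = [5, 6];  Q = [1, 2]
  Insert 7 (step 3): P = [5, 6, 7];  Q = [1, 2, 3]
  Insert 4 (step 4): P = [4, 6, 7] / [5];  Q = [1, 2, 3] / [4]
  Insert 2 (step 5): P = [2, 6, 7] / [4] / [5];  Q = [1, 2, 3] / [4] / [5]
  Insert 8 (step 6): P = [2, 6, 7, 8] / [4] / [5];  Q = [1, 2, 3, 6] / [4] / [5]
  Insert 3 (step 7): P = [2, 3, 7, 8] / [4, 6] / [5];  Q = [1, 2, 3, 6] / [4, 7] / [5]
  Insert 1 (step 8): P = [1, 3, 7, 8] / [2, 6] / [4] / [5];  Q = [1, 2, 3, 6] / [4, 7] / [5] / [8]
Final shape: (4, 2, 1, 1).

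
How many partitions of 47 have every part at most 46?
p(47, parts ≤ 46) = 124753

Use the recurrence p(n, m) = p(n, m−1) + p(n−m, m): either the largest part is < m (count p(n, m−1)) or the largest part is exactly m (remove one copy of m, count p(n−m, m)). With p(0, ·) = 1 this gives p(47, parts ≤ 46) = 124753. (By conjugating Young diagrams, this also counts partitions of 47 into at most 46 parts.)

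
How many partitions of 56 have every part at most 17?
p(56, parts ≤ 17) = 384759

Use the recurrence p(n, m) = p(n, m−1) + p(n−m, m): either the largest part is < m (count p(n, m−1)) or the largest part is exactly m (remove one copy of m, count p(n−m, m)). With p(0, ·) = 1 this gives p(56, parts ≤ 17) = 384759. (By conjugating Young diagrams, this also counts partitions of 56 into at most 17 parts.)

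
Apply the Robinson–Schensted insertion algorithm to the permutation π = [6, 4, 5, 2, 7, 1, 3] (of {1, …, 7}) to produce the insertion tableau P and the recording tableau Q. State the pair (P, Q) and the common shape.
P = [1, 3, 7] / [2, 5] / [4] / [6];  Q = [1, 3, 5] / [2, 7] / [4] / [6];  common shape = (3, 2, 1, 1)

Row-insert the values π_1, π_2, … into P one at a time, bumping the leftmost entry strictly greater than the inserted value down to the next row. The recording tableau Q records, in position (i, j), the step at which that cell was added to P.
  Insert 6 (step 1): P = [6];  Q = [1]
  Insert 4 (step 2): P = [4] / [6];  Q = [1] / [2]
  Insert 5 (step 3): P = [4, 5] / [6];  Q = [1, 3] / [2]
  Insert 2 (step 4): P = [2, 5] / [4] / [6];  Q = [1, 3] / [2] / [4]
  Insert 7 (step 5): P = [2, 5, 7] / [4] / [6];  Q = [1, 3, 5] / [2] / [4]
  Insert 1 (step 6): P = [1, 5, 7] / [2] / [4] / [6];  Q = [1, 3, 5] / [2] / [4] / [6]
  Insert 3 (step 7): P = [1, 3, 7] / [2, 5] / [4] / [6];  Q = [1, 3, 5] / [2, 7] / [4] / [6]
Final shape: (3, 2, 1, 1).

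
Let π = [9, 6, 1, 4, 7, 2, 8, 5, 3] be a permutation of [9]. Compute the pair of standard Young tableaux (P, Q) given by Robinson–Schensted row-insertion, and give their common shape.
P = [1, 2, 3, 8] / [4, 5] / [6, 7] / [9];  Q = [1, 4, 5, 7] / [2, 8] / [3, 9] / [6];  common shape = (4, 2, 2, 1)

Row-insert the values π_1, π_2, … into P one at a time, bumping the leftmost entry strictly greater than the inserted value down to the next row. The recording tableau Q records, in position (i, j), the step at which that cell was added to P.
  Insert 9 (step 1): P = [9];  Q = [1]
  Insert 6 (step 2): P = [6] / [9];  Q = [1] / [2]
  Insert 1 (step 3): P = [1] / [6] / [9];  Q = [1] / [2] / [3]
  Insert 4 (step 4): P = [1, 4] / [6] / [9];  Q = [1, 4] / [2] / [3]
  Insert 7 (step 5): P = [1, 4, 7] / [6] / [9];  Q = [1, 4, 5] / [2] / [3]
  Insert 2 (step 6): P = [1, 2, 7] / [4] / [6] / [9];  Q = [1, 4, 5] / [2] / [3] / [6]
  Insert 8 (step 7): P = [1, 2, 7, 8] / [4] / [6] / [9];  Q = [1, 4, 5, 7] / [2] / [3] / [6]
  Insert 5 (step 8): P = [1, 2, 5, 8] / [4, 7] / [6] / [9];  Q = [1, 4, 5, 7] / [2, 8] / [3] / [6]
  Insert 3 (step 9): P = [1, 2, 3, 8] / [4, 5] / [6, 7] / [9];  Q = [1, 4, 5, 7] / [2, 8] / [3, 9] / [6]
Final shape: (4, 2, 2, 1).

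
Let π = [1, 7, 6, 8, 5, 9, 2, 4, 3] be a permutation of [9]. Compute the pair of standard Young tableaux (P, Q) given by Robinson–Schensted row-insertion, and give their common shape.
P = [1, 2, 3, 9] / [4, 8] / [5] / [6] / [7];  Q = [1, 2, 4, 6] / [3, 8] / [5] / [7] / [9];  common shape = (4, 2, 1, 1, 1)

Row-insert the values π_1, π_2, … into P one at a time, bumping the leftmost entry strictly greater than the inserted value down to the next row. The recording tableau Q records, in position (i, j), the step at which that cell was added to P.
  Insert 1 (step 1): P = [1];  Q = [1]
  Insert 7 (step 2): P = [1, 7];  Q = [1, 2]
  Insert 6 (step 3): P = [1, 6] / [7];  Q = [1, 2] / [3]
  Insert 8 (step 4): P = [1, 6, 8] / [7];  Q = [1, 2, 4] / [3]
  Insert 5 (step 5): P = [1, 5, 8] / [6] / [7];  Q = [1, 2, 4] / [3] / [5]
  Insert 9 (step 6): P = [1, 5, 8, 9] / [6] / [7];  Q = [1, 2, 4, 6] / [3] / [5]
  Insert 2 (step 7): P = [1, 2, 8, 9] / [5] / [6] / [7];  Q = [1, 2, 4, 6] / [3] / [5] / [7]
  Insert 4 (step 8): P = [1, 2, 4, 9] / [5, 8] / [6] / [7];  Q = [1, 2, 4, 6] / [3, 8] / [5] / [7]
  Insert 3 (step 9): P = [1, 2, 3, 9] / [4, 8] / [5] / [6] / [7];  Q = [1, 2, 4, 6] / [3, 8] / [5] / [7] / [9]
Final shape: (4, 2, 1, 1, 1).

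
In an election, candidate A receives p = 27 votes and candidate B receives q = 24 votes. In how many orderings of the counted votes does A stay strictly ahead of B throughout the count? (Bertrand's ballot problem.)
Strict-lead orderings = 13505406670700

Total orderings of the 51 votes with 27 for A: C(51, 27) = 229591913401900. By the Bertrand ballot formula (Cycle Lemma / reflection principle), the number of orderings in which A is strictly ahead of B throughout is (p − q)/(p + q) · C(p + q, p) = (27 − 24)/(27 + 24) · 229591913401900 = 13505406670700.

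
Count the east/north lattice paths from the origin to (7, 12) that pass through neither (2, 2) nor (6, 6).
Number of paths = 28842

Inclusion–exclusion. Total paths: C(19, 7) = 50388. Through P₁: C(4, 2)·C(15, 5) = 18018. Through P₂: C(12, 6)·C(7, 1) = 6468. Since P₁ is strictly southwest of P₂, a monotone path through both must visit P₁ then P₂; paths through both = C(4, 2)·C(8, 4)·C(7, 1) = 2940. Avoid both = 50388 − 18018 − 6468 + 2940 = 28842.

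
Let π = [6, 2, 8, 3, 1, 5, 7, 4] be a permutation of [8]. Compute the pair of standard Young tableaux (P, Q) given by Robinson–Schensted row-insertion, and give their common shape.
P = [1, 3, 4, 7] / [2, 5] / [6, 8];  Q = [1, 3, 6, 7] / [2, 4] / [5, 8];  common shape = (4, 2, 2)

Row-insert the values π_1, π_2, … into P one at a time, bumping the leftmost entry strictly greater than the inserted value down to the next row. The recording tableau Q records, in position (i, j), the step at which that cell was added to P.
  Insert 6 (step 1): P = [6];  Q = [1]
  Insert 2 (step 2): P = [2] / [6];  Q = [1] / [2]
  Insert 8 (step 3): P = [2, 8] / [6];  Q = [1, 3] / [2]
  Insert 3 (step 4): P = [2, 3] / [6, 8];  Q = [1, 3] / [2, 4]
  Insert 1 (step 5): P = [1, 3] / [2, 8] / [6];  Q = [1, 3] / [2, 4] / [5]
  Insert 5 (step 6): P = [1, 3, 5] / [2, 8] / [6];  Q = [1, 3, 6] / [2, 4] / [5]
  Insert 7 (step 7): P = [1, 3, 5, 7] / [2, 8] / [6];  Q = [1, 3, 6, 7] / [2, 4] / [5]
  Insert 4 (step 8): P = [1, 3, 4, 7] / [2, 5] / [6, 8];  Q = [1, 3, 6, 7] / [2, 4] / [5, 8]
Final shape: (4, 2, 2).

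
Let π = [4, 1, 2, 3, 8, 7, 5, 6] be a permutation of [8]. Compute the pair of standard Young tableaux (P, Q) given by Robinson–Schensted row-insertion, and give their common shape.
P = [1, 2, 3, 5, 6] / [4, 7] / [8];  Q = [1, 3, 4, 5, 8] / [2, 6] / [7];  common shape = (5, 2, 1)

Row-insert the values π_1, π_2, … into P one at a time, bumping the leftmost entry strictly greater than the inserted value down to the next row. The recording tableau Q records, in position (i, j), the step at which that cell was added to P.
  Insert 4 (step 1): P = [4];  Q = [1]
  Insert 1 (step 2): P = [1] / [4];  Q = [1] / [2]
  Insert 2 (step 3): P = [1, 2] / [4];  Q = [1, 3] / [2]
  Insert 3 (step 4): P = [1, 2, 3] / [4];  Q = [1, 3, 4] / [2]
  Insert 8 (step 5): P = [1, 2, 3, 8] / [4];  Q = [1, 3, 4, 5] / [2]
  Insert 7 (step 6): P = [1, 2, 3, 7] / [4, 8];  Q = [1, 3, 4, 5] / [2, 6]
  Insert 5 (step 7): P = [1, 2, 3, 5] / [4, 7] / [8];  Q = [1, 3, 4, 5] / [2, 6] / [7]
  Insert 6 (step 8): P = [1, 2, 3, 5, 6] / [4, 7] / [8];  Q = [1, 3, 4, 5, 8] / [2, 6] / [7]
Final shape: (5, 2, 1).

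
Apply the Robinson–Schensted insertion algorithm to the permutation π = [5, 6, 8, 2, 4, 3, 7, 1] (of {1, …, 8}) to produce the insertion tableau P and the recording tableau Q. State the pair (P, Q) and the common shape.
P = [1, 3, 7] / [2, 6, 8] / [4] / [5];  Q = [1, 2, 3] / [4, 5, 7] / [6] / [8];  common shape = (3, 3, 1, 1)

Row-insert the values π_1, π_2, … into P one at a time, bumping the leftmost entry strictly greater than the inserted value down to the next row. The recording tableau Q records, in position (i, j), the step at which that cell was added to P.
  Insert 5 (step 1): P = [5];  Q = [1]
  Insert 6 (step 2): P = [5, 6];  Q = [1, 2]
  Insert 8 (step 3): P = [5, 6, 8];  Q = [1, 2, 3]
  Insert 2 (step 4): P = [2, 6, 8] / [5];  Q = [1, 2, 3] / [4]
  Insert 4 (step 5): P = [2, 4, 8] / [5, 6];  Q = [1, 2, 3] / [4, 5]
  Insert 3 (step 6): P = [2, 3, 8] / [4, 6] / [5];  Q = [1, 2, 3] / [4, 5] / [6]
  Insert 7 (step 7): P = [2, 3, 7] / [4, 6, 8] / [5];  Q = [1, 2, 3] / [4, 5, 7] / [6]
  Insert 1 (step 8): P = [1, 3, 7] / [2, 6, 8] / [4] / [5];  Q = [1, 2, 3] / [4, 5, 7] / [6] / [8]
Final shape: (3, 3, 1, 1).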